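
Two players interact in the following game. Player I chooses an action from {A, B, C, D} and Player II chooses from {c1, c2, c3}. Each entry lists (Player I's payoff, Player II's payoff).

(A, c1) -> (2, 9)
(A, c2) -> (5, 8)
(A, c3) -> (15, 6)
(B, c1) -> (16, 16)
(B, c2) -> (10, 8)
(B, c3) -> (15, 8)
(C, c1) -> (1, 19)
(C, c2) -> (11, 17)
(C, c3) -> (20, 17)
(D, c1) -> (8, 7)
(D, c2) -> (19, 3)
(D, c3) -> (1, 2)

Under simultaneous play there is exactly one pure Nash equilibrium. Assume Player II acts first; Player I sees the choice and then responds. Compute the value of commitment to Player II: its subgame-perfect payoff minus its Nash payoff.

1

Backward induction with Player II moving first.
- c1: Player I compares 2, 16, 1, 8 and picks B; Player II would get 16.
- c2: Player I compares 5, 10, 11, 19 and picks D; Player II would get 3.
- c3: Player I compares 15, 15, 20, 1 and picks C; Player II would get 17.
Player II's induced payoffs are 16, 3, 17, so Player II commits to c3. Subgame-perfect outcome: (C, c3) with payoffs (20, 17).
For the simultaneous game, intersect best replies.
Player I's best replies: c1→B; c2→D; c3→C.
Player II's best replies: A→c1; B→c1; C→c1; D→c1.
The unique mutual best reply is (B, c1), giving (16, 16).
Player II's commitment gain: 17 − 16 = 1.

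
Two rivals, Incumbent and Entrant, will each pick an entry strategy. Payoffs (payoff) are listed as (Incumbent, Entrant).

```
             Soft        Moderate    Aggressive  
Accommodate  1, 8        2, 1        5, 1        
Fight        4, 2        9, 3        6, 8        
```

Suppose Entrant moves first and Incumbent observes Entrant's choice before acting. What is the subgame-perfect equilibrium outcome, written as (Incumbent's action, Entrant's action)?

Backward induction with Entrant moving first.
- Soft → Incumbent plays Fight (best of 1, 4); Entrant gets 2.
- Moderate → Incumbent plays Fight (best of 2, 9); Entrant gets 3.
- Aggressive → Incumbent plays Fight (best of 5, 6); Entrant gets 8.
Among 2, 3, 8, the best is 8 at Aggressive. Subgame-perfect outcome: (Fight, Aggressive) with payoffs (6, 8).

(Fight, Aggressive)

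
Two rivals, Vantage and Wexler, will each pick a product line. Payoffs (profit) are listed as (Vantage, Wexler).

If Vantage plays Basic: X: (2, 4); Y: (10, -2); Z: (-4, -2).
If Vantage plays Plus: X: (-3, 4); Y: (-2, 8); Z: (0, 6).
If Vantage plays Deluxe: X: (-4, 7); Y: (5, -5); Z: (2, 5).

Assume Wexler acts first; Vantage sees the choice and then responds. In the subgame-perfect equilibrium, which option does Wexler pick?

Z

Work backward from Vantage's decision.
- X → Vantage plays Basic (best of 2, -3, -4); Wexler gets 4.
- Y → Vantage plays Basic (best of 10, -2, 5); Wexler gets -2.
- Z → Vantage plays Deluxe (best of -4, 0, 2); Wexler gets 5.
Among 4, -2, 5, the best is 5 at Z. Subgame-perfect outcome: (Deluxe, Z) with payoffs (2, 5).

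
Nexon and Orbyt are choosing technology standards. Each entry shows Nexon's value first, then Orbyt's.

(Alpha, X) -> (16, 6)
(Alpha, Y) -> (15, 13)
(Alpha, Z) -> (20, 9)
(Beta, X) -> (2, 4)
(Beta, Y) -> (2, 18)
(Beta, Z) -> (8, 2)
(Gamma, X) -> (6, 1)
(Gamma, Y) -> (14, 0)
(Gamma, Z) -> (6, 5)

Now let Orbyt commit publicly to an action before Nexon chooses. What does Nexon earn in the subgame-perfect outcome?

15

Nexon best-responds to each possible Orbyt move:
- X: BR = Alpha, leader payoff 6.
- Y: BR = Alpha, leader payoff 13.
- Z: BR = Alpha, leader payoff 9.
Maximizing over 6, 13, 9, Orbyt chooses Y. Subgame-perfect outcome: (Alpha, Y) with payoffs (15, 13).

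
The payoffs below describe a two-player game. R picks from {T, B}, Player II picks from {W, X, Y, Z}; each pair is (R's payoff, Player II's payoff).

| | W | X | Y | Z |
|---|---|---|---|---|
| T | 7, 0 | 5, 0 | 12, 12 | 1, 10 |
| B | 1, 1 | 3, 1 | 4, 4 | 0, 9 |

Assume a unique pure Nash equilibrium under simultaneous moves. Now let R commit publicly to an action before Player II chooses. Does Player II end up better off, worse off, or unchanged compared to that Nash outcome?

unchanged

Backward induction with R moving first.
- T: Player II compares 0, 0, 12, 10 and picks Y; R would get 12.
- B: Player II compares 1, 1, 4, 9 and picks Z; R would get 0.
R's induced payoffs are 12, 0, so R commits to T. Subgame-perfect outcome: (T, Y) with payoffs (12, 12).
Now find the simultaneous Nash equilibrium.
R's best replies: W→T; X→T; Y→T; Z→T.
Player II's best replies: T→Y; B→Z.
The unique mutual best reply is (T, Y), giving (12, 12).
Player II earns 12 sequentially versus 12 at the Nash outcome: unchanged.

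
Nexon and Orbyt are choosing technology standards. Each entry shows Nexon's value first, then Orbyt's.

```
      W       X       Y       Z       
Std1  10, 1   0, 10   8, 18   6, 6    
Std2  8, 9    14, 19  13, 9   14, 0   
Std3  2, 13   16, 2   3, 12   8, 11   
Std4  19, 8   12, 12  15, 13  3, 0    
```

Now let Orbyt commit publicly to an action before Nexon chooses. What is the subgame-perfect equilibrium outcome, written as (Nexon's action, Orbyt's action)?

Solve by backward induction (Orbyt leads).
- W: BR = Std4, leader payoff 8.
- X: BR = Std3, leader payoff 2.
- Y: BR = Std4, leader payoff 13.
- Z: BR = Std2, leader payoff 0.
Maximizing over 8, 2, 13, 0, Orbyt chooses Y. Subgame-perfect outcome: (Std4, Y) with payoffs (15, 13).

(Std4, Y)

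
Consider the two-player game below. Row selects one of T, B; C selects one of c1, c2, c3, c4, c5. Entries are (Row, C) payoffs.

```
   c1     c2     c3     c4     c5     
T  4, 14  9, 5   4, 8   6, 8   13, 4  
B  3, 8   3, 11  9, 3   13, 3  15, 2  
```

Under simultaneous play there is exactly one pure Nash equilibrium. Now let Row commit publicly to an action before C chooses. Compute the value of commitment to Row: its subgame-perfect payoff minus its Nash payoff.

Backward induction with Row moving first.
- T → C plays c1 (best of 14, 5, 8, 8, 4); Row gets 4.
- B → C plays c2 (best of 8, 11, 3, 3, 2); Row gets 3.
Row's induced payoffs are 4, 3, so Row commits to T. Subgame-perfect outcome: (T, c1) with payoffs (4, 14).
Under simultaneous play:
Row's best replies: c1→T; c2→T; c3→B; c4→B; c5→B.
C's best replies: T→c1; B→c2.
The unique mutual best reply is (T, c1), giving (4, 14).
Row's commitment gain: 4 − 4 = 0.

0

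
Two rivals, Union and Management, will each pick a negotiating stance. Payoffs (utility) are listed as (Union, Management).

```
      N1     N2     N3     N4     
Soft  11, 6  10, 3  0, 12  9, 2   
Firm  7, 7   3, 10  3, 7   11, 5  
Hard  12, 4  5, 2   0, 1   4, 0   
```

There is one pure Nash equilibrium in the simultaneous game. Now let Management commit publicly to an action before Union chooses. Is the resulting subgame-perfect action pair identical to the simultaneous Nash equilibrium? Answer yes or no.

no

Union best-responds to each possible Management move:
- N1 → Union plays Hard (best of 11, 7, 12); Management gets 4.
- N2 → Union plays Soft (best of 10, 3, 5); Management gets 3.
- N3 → Union plays Firm (best of 0, 3, 0); Management gets 7.
- N4 → Union plays Firm (best of 9, 11, 4); Management gets 5.
Among 4, 3, 7, 5, the best is 7 at N3. Subgame-perfect outcome: (Firm, N3) with payoffs (3, 7).
Under simultaneous play:
Union's best replies: N1→Hard; N2→Soft; N3→Firm; N4→Firm.
Management's best replies: Soft→N3; Firm→N2; Hard→N1.
Only (Hard, N1) has each player best-responding; Nash payoffs (12, 4).
Sequential outcome (Firm, N3) differs from the Nash profile (Hard, N1).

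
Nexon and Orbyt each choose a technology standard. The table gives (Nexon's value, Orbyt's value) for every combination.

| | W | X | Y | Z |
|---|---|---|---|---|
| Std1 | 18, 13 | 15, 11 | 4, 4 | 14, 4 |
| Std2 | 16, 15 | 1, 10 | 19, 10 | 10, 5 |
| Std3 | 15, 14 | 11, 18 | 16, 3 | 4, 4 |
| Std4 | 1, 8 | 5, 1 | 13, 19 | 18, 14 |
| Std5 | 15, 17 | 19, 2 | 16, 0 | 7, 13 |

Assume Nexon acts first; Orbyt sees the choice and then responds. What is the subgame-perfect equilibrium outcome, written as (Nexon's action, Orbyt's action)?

(Std1, W)

Work backward from Orbyt's decision.
- Std1 → Orbyt plays W (best of 13, 11, 4, 4); Nexon gets 18.
- Std2 → Orbyt plays W (best of 15, 10, 10, 5); Nexon gets 16.
- Std3 → Orbyt plays X (best of 14, 18, 3, 4); Nexon gets 11.
- Std4 → Orbyt plays Y (best of 8, 1, 19, 14); Nexon gets 13.
- Std5 → Orbyt plays W (best of 17, 2, 0, 13); Nexon gets 15.
Maximizing over 18, 16, 11, 13, 15, Nexon chooses Std1. Subgame-perfect outcome: (Std1, W) with payoffs (18, 13).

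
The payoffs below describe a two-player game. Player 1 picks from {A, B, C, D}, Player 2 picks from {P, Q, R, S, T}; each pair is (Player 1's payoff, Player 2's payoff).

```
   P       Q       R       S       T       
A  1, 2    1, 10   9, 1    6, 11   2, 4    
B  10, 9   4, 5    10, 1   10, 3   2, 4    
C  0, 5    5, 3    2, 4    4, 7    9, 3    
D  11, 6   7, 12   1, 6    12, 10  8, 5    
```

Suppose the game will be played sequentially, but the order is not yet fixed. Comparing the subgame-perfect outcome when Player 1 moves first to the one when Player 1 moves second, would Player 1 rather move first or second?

If Player 1 leads: Player 2's best replies are A→S, B→P, C→S, D→Q; Player 1's induced payoffs 6, 10, 4, 7; outcome (B, P), payoffs (10, 9).
If Player 2 leads: Player 1's best replies are P→D, Q→D, R→B, S→D, T→C; Player 2's induced payoffs 6, 12, 1, 10, 3; outcome (D, Q), payoffs (7, 12).
Player 1 gets 10 moving first and 7 moving second, so Player 1 prefers to move first.

first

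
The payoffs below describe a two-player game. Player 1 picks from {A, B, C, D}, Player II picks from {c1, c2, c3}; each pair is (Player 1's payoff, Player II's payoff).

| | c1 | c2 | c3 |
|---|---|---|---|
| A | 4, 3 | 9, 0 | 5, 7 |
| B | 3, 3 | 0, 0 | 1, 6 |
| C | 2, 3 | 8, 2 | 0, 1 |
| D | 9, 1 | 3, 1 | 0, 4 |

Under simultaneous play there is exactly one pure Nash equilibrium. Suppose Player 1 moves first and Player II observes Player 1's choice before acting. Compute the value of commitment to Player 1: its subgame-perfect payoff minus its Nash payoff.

Work backward from Player II's decision.
- A → Player II plays c3 (best of 3, 0, 7); Player 1 gets 5.
- B → Player II plays c3 (best of 3, 0, 6); Player 1 gets 1.
- C → Player II plays c1 (best of 3, 2, 1); Player 1 gets 2.
- D → Player II plays c3 (best of 1, 1, 4); Player 1 gets 0.
Player 1's induced payoffs are 5, 1, 2, 0, so Player 1 commits to A. Subgame-perfect outcome: (A, c3) with payoffs (5, 7).
For the simultaneous game, intersect best replies.
Player 1's best replies: c1→D; c2→A; c3→A.
Player II's best replies: A→c3; B→c3; C→c1; D→c3.
Only (A, c3) has each player best-responding; Nash payoffs (5, 7).
Player 1's commitment gain: 5 − 5 = 0.

0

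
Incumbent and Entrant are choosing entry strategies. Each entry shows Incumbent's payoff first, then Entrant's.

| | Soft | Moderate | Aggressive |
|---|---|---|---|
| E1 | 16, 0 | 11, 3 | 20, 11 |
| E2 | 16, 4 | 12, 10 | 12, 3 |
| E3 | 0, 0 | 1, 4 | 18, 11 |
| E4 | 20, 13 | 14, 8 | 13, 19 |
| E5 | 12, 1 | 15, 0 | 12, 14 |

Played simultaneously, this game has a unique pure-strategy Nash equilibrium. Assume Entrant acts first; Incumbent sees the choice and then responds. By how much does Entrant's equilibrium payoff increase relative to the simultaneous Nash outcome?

2

Work backward from Incumbent's decision.
- Soft → Incumbent plays E4 (best of 16, 16, 0, 20, 12); Entrant gets 13.
- Moderate → Incumbent plays E5 (best of 11, 12, 1, 14, 15); Entrant gets 0.
- Aggressive → Incumbent plays E1 (best of 20, 12, 18, 13, 12); Entrant gets 11.
Maximizing over 13, 0, 11, Entrant chooses Soft. Subgame-perfect outcome: (E4, Soft) with payoffs (20, 13).
Now find the simultaneous Nash equilibrium.
Incumbent's best replies: Soft→E4; Moderate→E5; Aggressive→E1.
Entrant's best replies: E1→Aggressive; E2→Moderate; E3→Aggressive; E4→Aggressive; E5→Aggressive.
Only (E1, Aggressive) has each player best-responding; Nash payoffs (20, 11).
Entrant's commitment gain: 13 − 11 = 2.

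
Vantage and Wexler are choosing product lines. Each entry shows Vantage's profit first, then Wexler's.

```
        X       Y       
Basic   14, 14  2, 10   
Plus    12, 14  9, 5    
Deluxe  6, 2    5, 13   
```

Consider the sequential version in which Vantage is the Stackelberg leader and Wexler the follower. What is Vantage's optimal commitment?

Wexler best-responds to each possible Vantage move:
- Basic: Wexler compares 14, 10 and picks X; Vantage would get 14.
- Plus: Wexler compares 14, 5 and picks X; Vantage would get 12.
- Deluxe: Wexler compares 2, 13 and picks Y; Vantage would get 5.
Vantage's induced payoffs are 14, 12, 5, so Vantage commits to Basic. Subgame-perfect outcome: (Basic, X) with payoffs (14, 14).

Basic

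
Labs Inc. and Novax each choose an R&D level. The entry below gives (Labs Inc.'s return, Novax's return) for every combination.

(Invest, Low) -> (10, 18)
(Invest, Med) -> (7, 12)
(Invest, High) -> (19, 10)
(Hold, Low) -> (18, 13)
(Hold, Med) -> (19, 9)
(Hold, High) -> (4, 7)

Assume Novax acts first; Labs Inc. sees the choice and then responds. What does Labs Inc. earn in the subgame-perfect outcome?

Solve by backward induction (Novax leads).
- Low: Labs Inc. compares 10, 18 and picks Hold; Novax would get 13.
- Med: Labs Inc. compares 7, 19 and picks Hold; Novax would get 9.
- High: Labs Inc. compares 19, 4 and picks Invest; Novax would get 10.
Novax's induced payoffs are 13, 9, 10, so Novax commits to Low. Subgame-perfect outcome: (Hold, Low) with payoffs (18, 13).

18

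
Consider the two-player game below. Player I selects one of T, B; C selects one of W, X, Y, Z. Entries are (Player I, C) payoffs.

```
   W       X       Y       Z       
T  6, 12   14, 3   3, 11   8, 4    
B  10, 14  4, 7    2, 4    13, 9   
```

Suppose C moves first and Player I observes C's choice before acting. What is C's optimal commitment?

W

Player I best-responds to each possible C move:
- W: Player I compares 6, 10 and picks B; C would get 14.
- X: Player I compares 14, 4 and picks T; C would get 3.
- Y: Player I compares 3, 2 and picks T; C would get 11.
- Z: Player I compares 8, 13 and picks B; C would get 9.
Among 14, 3, 11, 9, the best is 14 at W. Subgame-perfect outcome: (B, W) with payoffs (10, 14).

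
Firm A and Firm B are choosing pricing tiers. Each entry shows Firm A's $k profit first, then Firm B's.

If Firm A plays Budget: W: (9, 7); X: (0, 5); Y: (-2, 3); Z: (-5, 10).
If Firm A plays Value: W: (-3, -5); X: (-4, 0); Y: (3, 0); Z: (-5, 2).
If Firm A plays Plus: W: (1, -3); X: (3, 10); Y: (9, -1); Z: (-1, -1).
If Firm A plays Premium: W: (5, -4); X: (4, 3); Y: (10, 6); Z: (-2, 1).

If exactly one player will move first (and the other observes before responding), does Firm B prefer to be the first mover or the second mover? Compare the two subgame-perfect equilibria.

first

If Firm A leads: Firm B's best replies are Budget→Z, Value→Z, Plus→X, Premium→Y; Firm A's induced payoffs -5, -5, 3, 10; outcome (Premium, Y), payoffs (10, 6).
If Firm B leads: Firm A's best replies are W→Budget, X→Premium, Y→Premium, Z→Plus; Firm B's induced payoffs 7, 3, 6, -1; outcome (Budget, W), payoffs (9, 7).
Firm B gets 7 moving first and 6 moving second, so Firm B prefers to move first.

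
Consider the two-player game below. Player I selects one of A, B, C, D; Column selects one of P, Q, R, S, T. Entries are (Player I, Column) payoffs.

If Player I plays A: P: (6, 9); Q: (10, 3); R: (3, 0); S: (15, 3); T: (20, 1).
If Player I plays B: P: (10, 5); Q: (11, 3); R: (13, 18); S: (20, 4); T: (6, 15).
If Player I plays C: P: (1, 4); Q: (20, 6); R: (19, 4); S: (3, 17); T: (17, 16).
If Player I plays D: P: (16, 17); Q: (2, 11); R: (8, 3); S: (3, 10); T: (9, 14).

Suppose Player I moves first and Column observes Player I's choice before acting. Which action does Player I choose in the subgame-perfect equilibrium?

D

Solve by backward induction (Player I leads).
- A → Column plays P (best of 9, 3, 0, 3, 1); Player I gets 6.
- B → Column plays R (best of 5, 3, 18, 4, 15); Player I gets 13.
- C → Column plays S (best of 4, 6, 4, 17, 16); Player I gets 3.
- D → Column plays P (best of 17, 11, 3, 10, 14); Player I gets 16.
Among 6, 13, 3, 16, the best is 16 at D. Subgame-perfect outcome: (D, P) with payoffs (16, 17).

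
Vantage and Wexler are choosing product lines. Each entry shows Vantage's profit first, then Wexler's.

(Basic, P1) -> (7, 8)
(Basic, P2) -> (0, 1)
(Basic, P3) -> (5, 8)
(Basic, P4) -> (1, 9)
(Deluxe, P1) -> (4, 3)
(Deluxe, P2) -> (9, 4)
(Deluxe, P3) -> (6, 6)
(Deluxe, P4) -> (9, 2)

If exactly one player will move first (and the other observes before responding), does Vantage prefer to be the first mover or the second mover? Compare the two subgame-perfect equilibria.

second

If Vantage leads: Wexler's best replies are Basic→P4, Deluxe→P3; Vantage's induced payoffs 1, 6; outcome (Deluxe, P3), payoffs (6, 6).
If Wexler leads: Vantage's best replies are P1→Basic, P2→Deluxe, P3→Deluxe, P4→Deluxe; Wexler's induced payoffs 8, 4, 6, 2; outcome (Basic, P1), payoffs (7, 8).
Vantage gets 6 moving first and 7 moving second, so Vantage prefers to move second.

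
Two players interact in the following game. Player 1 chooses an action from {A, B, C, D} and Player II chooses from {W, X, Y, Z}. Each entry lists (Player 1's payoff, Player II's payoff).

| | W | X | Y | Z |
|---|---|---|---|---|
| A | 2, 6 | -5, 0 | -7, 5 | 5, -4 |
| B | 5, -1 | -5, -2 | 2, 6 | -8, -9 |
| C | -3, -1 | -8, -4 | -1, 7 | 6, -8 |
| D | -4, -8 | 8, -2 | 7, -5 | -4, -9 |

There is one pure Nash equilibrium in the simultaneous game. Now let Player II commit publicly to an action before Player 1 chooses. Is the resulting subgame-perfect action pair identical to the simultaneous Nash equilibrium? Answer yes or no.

Player 1 best-responds to each possible Player II move:
- W: BR = B, leader payoff -1.
- X: BR = D, leader payoff -2.
- Y: BR = D, leader payoff -5.
- Z: BR = C, leader payoff -8.
Maximizing over -1, -2, -5, -8, Player II chooses W. Subgame-perfect outcome: (B, W) with payoffs (5, -1).
Under simultaneous play:
Player 1's best replies: W→B; X→D; Y→D; Z→C.
Player II's best replies: A→W; B→Y; C→Y; D→X.
The unique mutual best reply is (D, X), giving (8, -2).
Sequential outcome (B, W) differs from the Nash profile (D, X).

no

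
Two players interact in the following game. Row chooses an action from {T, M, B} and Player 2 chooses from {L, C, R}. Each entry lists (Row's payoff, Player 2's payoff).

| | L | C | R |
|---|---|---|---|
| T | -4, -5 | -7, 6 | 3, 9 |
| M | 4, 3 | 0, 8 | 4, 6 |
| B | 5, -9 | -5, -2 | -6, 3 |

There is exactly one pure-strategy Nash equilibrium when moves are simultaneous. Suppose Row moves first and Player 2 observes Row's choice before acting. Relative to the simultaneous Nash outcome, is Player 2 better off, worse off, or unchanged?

better off

Player 2 best-responds to each possible Row move:
- T: BR = R, leader payoff 3.
- M: BR = C, leader payoff 0.
- B: BR = R, leader payoff -6.
Among 3, 0, -6, the best is 3 at T. Subgame-perfect outcome: (T, R) with payoffs (3, 9).
Now find the simultaneous Nash equilibrium.
Row's best replies: L→B; C→M; R→M.
Player 2's best replies: T→R; M→C; B→R.
Only (M, C) has each player best-responding; Nash payoffs (0, 8).
Player 2 earns 9 sequentially versus 8 at the Nash outcome: better off.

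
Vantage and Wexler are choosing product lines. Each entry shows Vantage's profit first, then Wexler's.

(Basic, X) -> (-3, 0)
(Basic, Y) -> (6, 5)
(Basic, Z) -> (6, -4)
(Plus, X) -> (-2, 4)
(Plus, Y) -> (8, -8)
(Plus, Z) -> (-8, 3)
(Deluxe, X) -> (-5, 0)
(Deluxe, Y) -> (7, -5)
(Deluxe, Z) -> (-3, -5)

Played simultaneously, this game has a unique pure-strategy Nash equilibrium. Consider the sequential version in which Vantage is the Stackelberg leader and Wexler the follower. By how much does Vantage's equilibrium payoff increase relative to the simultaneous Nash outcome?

8

Work backward from Wexler's decision.
- Basic: Wexler compares 0, 5, -4 and picks Y; Vantage would get 6.
- Plus: Wexler compares 4, -8, 3 and picks X; Vantage would get -2.
- Deluxe: Wexler compares 0, -5, -5 and picks X; Vantage would get -5.
Vantage's induced payoffs are 6, -2, -5, so Vantage commits to Basic. Subgame-perfect outcome: (Basic, Y) with payoffs (6, 5).
Under simultaneous play:
Vantage's best replies: X→Plus; Y→Plus; Z→Basic.
Wexler's best replies: Basic→Y; Plus→X; Deluxe→X.
Only (Plus, X) has each player best-responding; Nash payoffs (-2, 4).
Vantage's commitment gain: 6 − -2 = 8.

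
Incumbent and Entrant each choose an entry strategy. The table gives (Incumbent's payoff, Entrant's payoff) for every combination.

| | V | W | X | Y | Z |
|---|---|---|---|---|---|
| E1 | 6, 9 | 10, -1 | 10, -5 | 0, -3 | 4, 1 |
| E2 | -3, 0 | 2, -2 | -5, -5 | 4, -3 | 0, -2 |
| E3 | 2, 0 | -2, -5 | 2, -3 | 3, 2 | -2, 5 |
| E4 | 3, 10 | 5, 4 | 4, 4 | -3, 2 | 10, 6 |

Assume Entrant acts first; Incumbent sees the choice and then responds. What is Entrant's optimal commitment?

Backward induction with Entrant moving first.
- V → Incumbent plays E1 (best of 6, -3, 2, 3); Entrant gets 9.
- W → Incumbent plays E1 (best of 10, 2, -2, 5); Entrant gets -1.
- X → Incumbent plays E1 (best of 10, -5, 2, 4); Entrant gets -5.
- Y → Incumbent plays E2 (best of 0, 4, 3, -3); Entrant gets -3.
- Z → Incumbent plays E4 (best of 4, 0, -2, 10); Entrant gets 6.
Among 9, -1, -5, -3, 6, the best is 9 at V. Subgame-perfect outcome: (E1, V) with payoffs (6, 9).

V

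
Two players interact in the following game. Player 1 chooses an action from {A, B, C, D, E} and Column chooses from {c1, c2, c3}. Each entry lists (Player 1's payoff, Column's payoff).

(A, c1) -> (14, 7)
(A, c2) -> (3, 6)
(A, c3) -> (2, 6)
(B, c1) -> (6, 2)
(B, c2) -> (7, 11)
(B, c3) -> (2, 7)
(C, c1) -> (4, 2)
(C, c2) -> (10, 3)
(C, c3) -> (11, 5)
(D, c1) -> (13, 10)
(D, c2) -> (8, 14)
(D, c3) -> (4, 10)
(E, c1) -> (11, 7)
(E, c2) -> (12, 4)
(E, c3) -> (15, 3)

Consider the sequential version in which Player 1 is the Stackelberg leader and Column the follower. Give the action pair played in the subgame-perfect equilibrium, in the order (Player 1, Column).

(A, c1)

Column best-responds to each possible Player 1 move:
- A → Column plays c1 (best of 7, 6, 6); Player 1 gets 14.
- B → Column plays c2 (best of 2, 11, 7); Player 1 gets 7.
- C → Column plays c3 (best of 2, 3, 5); Player 1 gets 11.
- D → Column plays c2 (best of 10, 14, 10); Player 1 gets 8.
- E → Column plays c1 (best of 7, 4, 3); Player 1 gets 11.
Maximizing over 14, 7, 11, 8, 11, Player 1 chooses A. Subgame-perfect outcome: (A, c1) with payoffs (14, 7).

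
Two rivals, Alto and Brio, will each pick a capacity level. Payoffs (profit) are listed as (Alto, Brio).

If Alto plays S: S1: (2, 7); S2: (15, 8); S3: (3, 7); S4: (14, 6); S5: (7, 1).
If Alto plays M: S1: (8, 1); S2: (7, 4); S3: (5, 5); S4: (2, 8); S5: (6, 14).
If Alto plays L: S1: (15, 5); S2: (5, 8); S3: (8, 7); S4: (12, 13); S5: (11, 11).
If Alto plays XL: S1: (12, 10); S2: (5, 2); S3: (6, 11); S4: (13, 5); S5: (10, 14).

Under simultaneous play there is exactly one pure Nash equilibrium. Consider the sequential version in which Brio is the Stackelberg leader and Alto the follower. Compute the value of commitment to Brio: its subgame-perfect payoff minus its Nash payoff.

Solve by backward induction (Brio leads).
- S1: BR = L, leader payoff 5.
- S2: BR = S, leader payoff 8.
- S3: BR = L, leader payoff 7.
- S4: BR = S, leader payoff 6.
- S5: BR = L, leader payoff 11.
Among 5, 8, 7, 6, 11, the best is 11 at S5. Subgame-perfect outcome: (L, S5) with payoffs (11, 11).
Under simultaneous play:
Alto's best replies: S1→L; S2→S; S3→L; S4→S; S5→L.
Brio's best replies: S→S2; M→S5; L→S4; XL→S5.
Only (S, S2) has each player best-responding; Nash payoffs (15, 8).
Brio's commitment gain: 11 − 8 = 3.

3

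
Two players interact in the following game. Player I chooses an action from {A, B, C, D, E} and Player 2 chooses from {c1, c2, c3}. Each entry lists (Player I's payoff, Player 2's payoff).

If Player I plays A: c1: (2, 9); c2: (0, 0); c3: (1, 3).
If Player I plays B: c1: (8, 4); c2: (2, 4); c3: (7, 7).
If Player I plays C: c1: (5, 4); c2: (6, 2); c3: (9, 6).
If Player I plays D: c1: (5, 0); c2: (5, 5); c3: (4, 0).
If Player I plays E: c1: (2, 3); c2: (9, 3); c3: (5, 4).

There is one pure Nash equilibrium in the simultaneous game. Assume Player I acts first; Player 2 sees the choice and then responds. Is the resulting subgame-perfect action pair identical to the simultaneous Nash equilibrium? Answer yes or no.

Solve by backward induction (Player I leads).
- A: Player 2 compares 9, 0, 3 and picks c1; Player I would get 2.
- B: Player 2 compares 4, 4, 7 and picks c3; Player I would get 7.
- C: Player 2 compares 4, 2, 6 and picks c3; Player I would get 9.
- D: Player 2 compares 0, 5, 0 and picks c2; Player I would get 5.
- E: Player 2 compares 3, 3, 4 and picks c3; Player I would get 5.
Maximizing over 2, 7, 9, 5, 5, Player I chooses C. Subgame-perfect outcome: (C, c3) with payoffs (9, 6).
Under simultaneous play:
Player I's best replies: c1→B; c2→E; c3→C.
Player 2's best replies: A→c1; B→c3; C→c3; D→c2; E→c3.
Only (C, c3) has each player best-responding; Nash payoffs (9, 6).
Sequential outcome (C, c3) coincides with the Nash profile (C, c3).

yes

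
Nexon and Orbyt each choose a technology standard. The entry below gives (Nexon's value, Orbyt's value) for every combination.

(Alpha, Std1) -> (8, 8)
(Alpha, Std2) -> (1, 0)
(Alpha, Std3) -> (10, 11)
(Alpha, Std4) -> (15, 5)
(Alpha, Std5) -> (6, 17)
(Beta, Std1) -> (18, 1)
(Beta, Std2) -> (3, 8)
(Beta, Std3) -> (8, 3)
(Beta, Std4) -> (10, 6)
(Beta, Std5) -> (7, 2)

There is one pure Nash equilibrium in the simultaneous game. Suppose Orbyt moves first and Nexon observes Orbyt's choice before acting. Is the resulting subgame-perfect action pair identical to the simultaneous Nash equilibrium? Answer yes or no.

no

Backward induction with Orbyt moving first.
- Std1: BR = Beta, leader payoff 1.
- Std2: BR = Beta, leader payoff 8.
- Std3: BR = Alpha, leader payoff 11.
- Std4: BR = Alpha, leader payoff 5.
- Std5: BR = Beta, leader payoff 2.
Among 1, 8, 11, 5, 2, the best is 11 at Std3. Subgame-perfect outcome: (Alpha, Std3) with payoffs (10, 11).
Under simultaneous play:
Nexon's best replies: Std1→Beta; Std2→Beta; Std3→Alpha; Std4→Alpha; Std5→Beta.
Orbyt's best replies: Alpha→Std5; Beta→Std2.
The unique mutual best reply is (Beta, Std2), giving (3, 8).
Sequential outcome (Alpha, Std3) differs from the Nash profile (Beta, Std2).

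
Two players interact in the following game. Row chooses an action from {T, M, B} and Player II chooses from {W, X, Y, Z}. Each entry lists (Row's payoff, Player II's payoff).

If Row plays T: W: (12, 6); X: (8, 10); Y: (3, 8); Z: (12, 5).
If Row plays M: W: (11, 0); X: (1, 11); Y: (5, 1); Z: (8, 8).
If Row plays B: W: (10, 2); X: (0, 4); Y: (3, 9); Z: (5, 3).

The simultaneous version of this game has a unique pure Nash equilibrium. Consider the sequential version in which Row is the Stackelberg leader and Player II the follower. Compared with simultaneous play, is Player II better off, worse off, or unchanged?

Backward induction with Row moving first.
- T → Player II plays X (best of 6, 10, 8, 5); Row gets 8.
- M → Player II plays X (best of 0, 11, 1, 8); Row gets 1.
- B → Player II plays Y (best of 2, 4, 9, 3); Row gets 3.
Among 8, 1, 3, the best is 8 at T. Subgame-perfect outcome: (T, X) with payoffs (8, 10).
For the simultaneous game, intersect best replies.
Row's best replies: W→T; X→T; Y→M; Z→T.
Player II's best replies: T→X; M→X; B→Y.
The unique mutual best reply is (T, X), giving (8, 10).
Player II earns 10 sequentially versus 10 at the Nash outcome: unchanged.

unchanged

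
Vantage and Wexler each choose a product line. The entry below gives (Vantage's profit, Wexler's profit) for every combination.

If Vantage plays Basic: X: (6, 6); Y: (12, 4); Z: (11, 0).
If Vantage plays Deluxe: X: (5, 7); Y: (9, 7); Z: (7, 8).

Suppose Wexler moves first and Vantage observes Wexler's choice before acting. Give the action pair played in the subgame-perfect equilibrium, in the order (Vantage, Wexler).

Work backward from Vantage's decision.
- X: Vantage compares 6, 5 and picks Basic; Wexler would get 6.
- Y: Vantage compares 12, 9 and picks Basic; Wexler would get 4.
- Z: Vantage compares 11, 7 and picks Basic; Wexler would get 0.
Maximizing over 6, 4, 0, Wexler chooses X. Subgame-perfect outcome: (Basic, X) with payoffs (6, 6).

(Basic, X)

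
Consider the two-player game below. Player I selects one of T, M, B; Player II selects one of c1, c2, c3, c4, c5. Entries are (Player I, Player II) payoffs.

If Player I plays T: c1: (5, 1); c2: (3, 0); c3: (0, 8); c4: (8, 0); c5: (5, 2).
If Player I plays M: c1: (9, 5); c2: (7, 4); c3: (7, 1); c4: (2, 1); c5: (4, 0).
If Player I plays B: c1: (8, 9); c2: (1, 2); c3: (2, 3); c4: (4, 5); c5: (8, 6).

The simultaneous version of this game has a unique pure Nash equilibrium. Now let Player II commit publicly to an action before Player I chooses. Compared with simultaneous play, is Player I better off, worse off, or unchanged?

worse off

Solve by backward induction (Player II leads).
- c1 → Player I plays M (best of 5, 9, 8); Player II gets 5.
- c2 → Player I plays M (best of 3, 7, 1); Player II gets 4.
- c3 → Player I plays M (best of 0, 7, 2); Player II gets 1.
- c4 → Player I plays T (best of 8, 2, 4); Player II gets 0.
- c5 → Player I plays B (best of 5, 4, 8); Player II gets 6.
Among 5, 4, 1, 0, 6, the best is 6 at c5. Subgame-perfect outcome: (B, c5) with payoffs (8, 6).
For the simultaneous game, intersect best replies.
Player I's best replies: c1→M; c2→M; c3→M; c4→T; c5→B.
Player II's best replies: T→c3; M→c1; B→c1.
Only (M, c1) has each player best-responding; Nash payoffs (9, 5).
Player I earns 8 sequentially versus 9 at the Nash outcome: worse off.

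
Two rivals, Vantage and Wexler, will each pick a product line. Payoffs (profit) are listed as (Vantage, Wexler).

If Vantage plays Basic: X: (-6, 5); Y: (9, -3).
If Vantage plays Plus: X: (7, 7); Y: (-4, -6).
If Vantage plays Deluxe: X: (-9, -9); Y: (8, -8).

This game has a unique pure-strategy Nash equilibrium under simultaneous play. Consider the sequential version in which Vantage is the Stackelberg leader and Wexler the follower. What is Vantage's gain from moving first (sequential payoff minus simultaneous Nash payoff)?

1

Backward induction with Vantage moving first.
- Basic: BR = X, leader payoff -6.
- Plus: BR = X, leader payoff 7.
- Deluxe: BR = Y, leader payoff 8.
Maximizing over -6, 7, 8, Vantage chooses Deluxe. Subgame-perfect outcome: (Deluxe, Y) with payoffs (8, -8).
Under simultaneous play:
Vantage's best replies: X→Plus; Y→Basic.
Wexler's best replies: Basic→X; Plus→X; Deluxe→Y.
Only (Plus, X) has each player best-responding; Nash payoffs (7, 7).
Vantage's commitment gain: 8 − 7 = 1.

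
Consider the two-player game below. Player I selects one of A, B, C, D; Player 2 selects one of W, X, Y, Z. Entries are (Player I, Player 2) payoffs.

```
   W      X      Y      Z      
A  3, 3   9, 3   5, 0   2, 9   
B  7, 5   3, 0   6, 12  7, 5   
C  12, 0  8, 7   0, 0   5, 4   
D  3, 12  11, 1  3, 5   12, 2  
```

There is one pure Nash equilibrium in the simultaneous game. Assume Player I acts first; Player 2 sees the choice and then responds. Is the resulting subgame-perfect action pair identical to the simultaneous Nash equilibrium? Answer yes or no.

no

Solve by backward induction (Player I leads).
- A → Player 2 plays Z (best of 3, 3, 0, 9); Player I gets 2.
- B → Player 2 plays Y (best of 5, 0, 12, 5); Player I gets 6.
- C → Player 2 plays X (best of 0, 7, 0, 4); Player I gets 8.
- D → Player 2 plays W (best of 12, 1, 5, 2); Player I gets 3.
Among 2, 6, 8, 3, the best is 8 at C. Subgame-perfect outcome: (C, X) with payoffs (8, 7).
Under simultaneous play:
Player I's best replies: W→C; X→D; Y→B; Z→D.
Player 2's best replies: A→Z; B→Y; C→X; D→W.
Only (B, Y) has each player best-responding; Nash payoffs (6, 12).
Sequential outcome (C, X) differs from the Nash profile (B, Y).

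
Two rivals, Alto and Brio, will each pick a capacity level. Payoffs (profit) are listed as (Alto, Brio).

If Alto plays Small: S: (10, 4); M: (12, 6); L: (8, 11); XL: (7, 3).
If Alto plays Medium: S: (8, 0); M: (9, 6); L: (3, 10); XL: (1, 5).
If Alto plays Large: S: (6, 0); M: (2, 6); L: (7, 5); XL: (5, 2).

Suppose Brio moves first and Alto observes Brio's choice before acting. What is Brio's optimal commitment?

Work backward from Alto's decision.
- S: BR = Small, leader payoff 4.
- M: BR = Small, leader payoff 6.
- L: BR = Small, leader payoff 11.
- XL: BR = Small, leader payoff 3.
Maximizing over 4, 6, 11, 3, Brio chooses L. Subgame-perfect outcome: (Small, L) with payoffs (8, 11).

L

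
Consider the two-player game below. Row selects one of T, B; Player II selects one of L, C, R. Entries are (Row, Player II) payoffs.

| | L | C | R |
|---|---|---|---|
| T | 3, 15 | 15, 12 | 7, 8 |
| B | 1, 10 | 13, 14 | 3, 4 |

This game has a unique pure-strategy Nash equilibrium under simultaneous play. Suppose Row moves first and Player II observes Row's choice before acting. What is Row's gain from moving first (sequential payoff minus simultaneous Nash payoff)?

10

Backward induction with Row moving first.
- T: Player II compares 15, 12, 8 and picks L; Row would get 3.
- B: Player II compares 10, 14, 4 and picks C; Row would get 13.
Among 3, 13, the best is 13 at B. Subgame-perfect outcome: (B, C) with payoffs (13, 14).
For the simultaneous game, intersect best replies.
Row's best replies: L→T; C→T; R→T.
Player II's best replies: T→L; B→C.
Only (T, L) has each player best-responding; Nash payoffs (3, 15).
Row's commitment gain: 13 − 3 = 10.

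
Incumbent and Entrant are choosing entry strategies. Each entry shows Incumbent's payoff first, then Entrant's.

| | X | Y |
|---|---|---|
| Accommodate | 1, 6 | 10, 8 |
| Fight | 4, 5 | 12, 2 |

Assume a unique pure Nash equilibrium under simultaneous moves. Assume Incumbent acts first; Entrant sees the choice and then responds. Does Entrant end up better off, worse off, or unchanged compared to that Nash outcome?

Entrant best-responds to each possible Incumbent move:
- Accommodate: BR = Y, leader payoff 10.
- Fight: BR = X, leader payoff 4.
Among 10, 4, the best is 10 at Accommodate. Subgame-perfect outcome: (Accommodate, Y) with payoffs (10, 8).
For the simultaneous game, intersect best replies.
Incumbent's best replies: X→Fight; Y→Fight.
Entrant's best replies: Accommodate→Y; Fight→X.
The unique mutual best reply is (Fight, X), giving (4, 5).
Entrant earns 8 sequentially versus 5 at the Nash outcome: better off.

better off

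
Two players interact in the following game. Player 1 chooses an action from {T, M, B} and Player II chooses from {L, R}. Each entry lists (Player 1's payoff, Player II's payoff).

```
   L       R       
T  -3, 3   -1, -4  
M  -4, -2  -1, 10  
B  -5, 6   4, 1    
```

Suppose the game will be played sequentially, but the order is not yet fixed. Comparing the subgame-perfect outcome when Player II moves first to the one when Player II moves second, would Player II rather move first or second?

If Player 1 leads: Player II's best replies are T→L, M→R, B→L; Player 1's induced payoffs -3, -1, -5; outcome (M, R), payoffs (-1, 10).
If Player II leads: Player 1's best replies are L→T, R→B; Player II's induced payoffs 3, 1; outcome (T, L), payoffs (-3, 3).
Player II gets 3 moving first and 10 moving second, so Player II prefers to move second.

second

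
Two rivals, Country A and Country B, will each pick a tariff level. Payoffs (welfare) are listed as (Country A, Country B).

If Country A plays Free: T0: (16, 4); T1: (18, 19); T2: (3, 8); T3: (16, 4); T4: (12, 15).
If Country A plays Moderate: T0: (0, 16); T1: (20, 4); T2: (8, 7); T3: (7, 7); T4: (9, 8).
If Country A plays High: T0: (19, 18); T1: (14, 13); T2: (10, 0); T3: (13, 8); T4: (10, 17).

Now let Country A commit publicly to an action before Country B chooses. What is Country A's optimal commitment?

Work backward from Country B's decision.
- Free: Country B compares 4, 19, 8, 4, 15 and picks T1; Country A would get 18.
- Moderate: Country B compares 16, 4, 7, 7, 8 and picks T0; Country A would get 0.
- High: Country B compares 18, 13, 0, 8, 17 and picks T0; Country A would get 19.
Among 18, 0, 19, the best is 19 at High. Subgame-perfect outcome: (High, T0) with payoffs (19, 18).

High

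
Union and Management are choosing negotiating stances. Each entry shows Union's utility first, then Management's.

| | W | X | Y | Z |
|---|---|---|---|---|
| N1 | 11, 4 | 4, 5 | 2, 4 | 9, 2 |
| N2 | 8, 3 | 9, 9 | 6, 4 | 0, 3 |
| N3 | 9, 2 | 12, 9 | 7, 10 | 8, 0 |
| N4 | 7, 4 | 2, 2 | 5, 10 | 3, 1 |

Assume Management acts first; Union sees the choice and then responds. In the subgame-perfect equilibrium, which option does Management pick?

Y

Work backward from Union's decision.
- W: BR = N1, leader payoff 4.
- X: BR = N3, leader payoff 9.
- Y: BR = N3, leader payoff 10.
- Z: BR = N1, leader payoff 2.
Among 4, 9, 10, 2, the best is 10 at Y. Subgame-perfect outcome: (N3, Y) with payoffs (7, 10).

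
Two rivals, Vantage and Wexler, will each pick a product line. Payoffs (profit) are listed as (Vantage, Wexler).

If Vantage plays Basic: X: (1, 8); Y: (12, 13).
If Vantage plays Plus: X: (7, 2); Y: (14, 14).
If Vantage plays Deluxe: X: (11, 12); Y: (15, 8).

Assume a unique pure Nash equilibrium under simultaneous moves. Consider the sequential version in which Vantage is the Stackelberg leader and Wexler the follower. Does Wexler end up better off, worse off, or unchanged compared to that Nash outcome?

better off

Solve by backward induction (Vantage leads).
- Basic → Wexler plays Y (best of 8, 13); Vantage gets 12.
- Plus → Wexler plays Y (best of 2, 14); Vantage gets 14.
- Deluxe → Wexler plays X (best of 12, 8); Vantage gets 11.
Among 12, 14, 11, the best is 14 at Plus. Subgame-perfect outcome: (Plus, Y) with payoffs (14, 14).
Now find the simultaneous Nash equilibrium.
Vantage's best replies: X→Deluxe; Y→Deluxe.
Wexler's best replies: Basic→Y; Plus→Y; Deluxe→X.
Only (Deluxe, X) has each player best-responding; Nash payoffs (11, 12).
Wexler earns 14 sequentially versus 12 at the Nash outcome: better off.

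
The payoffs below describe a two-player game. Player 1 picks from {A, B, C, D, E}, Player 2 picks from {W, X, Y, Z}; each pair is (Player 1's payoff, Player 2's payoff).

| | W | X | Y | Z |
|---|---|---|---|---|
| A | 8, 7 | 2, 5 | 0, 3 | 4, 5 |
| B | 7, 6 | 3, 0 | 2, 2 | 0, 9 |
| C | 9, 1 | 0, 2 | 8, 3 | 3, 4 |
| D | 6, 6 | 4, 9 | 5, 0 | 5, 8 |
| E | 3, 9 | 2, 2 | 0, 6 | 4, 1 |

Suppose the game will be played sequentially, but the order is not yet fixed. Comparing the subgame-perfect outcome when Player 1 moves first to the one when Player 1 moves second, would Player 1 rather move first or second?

first

If Player 1 leads: Player 2's best replies are A→W, B→Z, C→Z, D→X, E→W; Player 1's induced payoffs 8, 0, 3, 4, 3; outcome (A, W), payoffs (8, 7).
If Player 2 leads: Player 1's best replies are W→C, X→D, Y→C, Z→D; Player 2's induced payoffs 1, 9, 3, 8; outcome (D, X), payoffs (4, 9).
Player 1 gets 8 moving first and 4 moving second, so Player 1 prefers to move first.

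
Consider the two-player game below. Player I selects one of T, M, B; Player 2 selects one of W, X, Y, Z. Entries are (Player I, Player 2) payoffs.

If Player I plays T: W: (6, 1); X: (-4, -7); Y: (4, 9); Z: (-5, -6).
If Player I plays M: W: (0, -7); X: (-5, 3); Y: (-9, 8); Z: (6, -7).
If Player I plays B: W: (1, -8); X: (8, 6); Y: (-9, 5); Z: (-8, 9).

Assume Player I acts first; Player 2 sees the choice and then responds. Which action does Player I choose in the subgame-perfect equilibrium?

T

Solve by backward induction (Player I leads).
- T: Player 2 compares 1, -7, 9, -6 and picks Y; Player I would get 4.
- M: Player 2 compares -7, 3, 8, -7 and picks Y; Player I would get -9.
- B: Player 2 compares -8, 6, 5, 9 and picks Z; Player I would get -8.
Player I's induced payoffs are 4, -9, -8, so Player I commits to T. Subgame-perfect outcome: (T, Y) with payoffs (4, 9).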